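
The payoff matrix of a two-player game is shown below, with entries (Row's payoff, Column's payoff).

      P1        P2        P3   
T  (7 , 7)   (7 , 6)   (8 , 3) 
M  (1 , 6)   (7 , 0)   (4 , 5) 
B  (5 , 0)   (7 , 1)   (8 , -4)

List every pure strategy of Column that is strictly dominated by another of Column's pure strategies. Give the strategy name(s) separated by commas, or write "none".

P3

Nothing dominates P1: P2 at T (7>6); P3 at T (7>3).
P2: no other strategy beats it everywhere (P1 at B (1>0); P3 at T (6>3)).
P3 is strictly dominated by P1 (T: 7>3, M: 6>5, B: 0>-4).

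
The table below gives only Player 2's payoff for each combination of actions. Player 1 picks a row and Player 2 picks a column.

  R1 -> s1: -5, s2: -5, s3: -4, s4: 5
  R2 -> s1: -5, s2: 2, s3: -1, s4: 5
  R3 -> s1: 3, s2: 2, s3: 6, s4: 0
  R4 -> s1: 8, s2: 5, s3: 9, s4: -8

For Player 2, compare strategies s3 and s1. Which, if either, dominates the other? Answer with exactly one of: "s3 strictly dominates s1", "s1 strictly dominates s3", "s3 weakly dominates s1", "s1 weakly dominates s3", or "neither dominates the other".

s3 strictly dominates s1

s3's payoffs vs s1's, by Player 1's action — R1: -4>-5, R2: -1>-5, R3: 6>3, R4: 9>8.
s3 gives a strictly higher payoff against each choice by Player 1, so s3 strictly dominates s1.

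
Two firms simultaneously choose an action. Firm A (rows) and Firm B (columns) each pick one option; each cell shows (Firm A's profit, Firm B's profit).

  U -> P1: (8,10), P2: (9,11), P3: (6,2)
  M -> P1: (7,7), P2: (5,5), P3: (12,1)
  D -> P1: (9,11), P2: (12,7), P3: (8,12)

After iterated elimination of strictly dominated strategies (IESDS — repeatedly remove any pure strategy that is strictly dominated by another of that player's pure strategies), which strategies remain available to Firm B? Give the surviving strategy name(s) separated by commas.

Firm A's strategy U is strictly dominated by D (P1: 9>8, P2: 12>9, P3: 8>6) and is removed.
Column P2 is eliminated: P1 beats it against every remaining row (M: 7>5, D: 11>7).
Among the remaining strategies, none is strictly dominated by another pure strategy of the same player, so the elimination stops.
Surviving strategies — Firm A: {M, D}; Firm B: {P1, P3}.

P1, P3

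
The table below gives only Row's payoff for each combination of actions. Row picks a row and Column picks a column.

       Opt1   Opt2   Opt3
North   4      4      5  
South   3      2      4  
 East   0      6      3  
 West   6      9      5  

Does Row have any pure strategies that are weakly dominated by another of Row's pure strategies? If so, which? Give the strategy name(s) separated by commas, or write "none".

West weakly dominates North — Opt1: 6>4, Opt2: 9>4, Opt3: 5=5.
North weakly dominates South — Opt1: 4>3, Opt2: 4>2, Opt3: 5>4.
East: dominated, since West does at least as well everywhere (Opt1: 6>0, Opt2: 9>6, Opt3: 5>3).
Nothing dominates West: North at Opt1 (6>4); South at Opt1 (6>3); East at Opt1 (6>0).

North, South, East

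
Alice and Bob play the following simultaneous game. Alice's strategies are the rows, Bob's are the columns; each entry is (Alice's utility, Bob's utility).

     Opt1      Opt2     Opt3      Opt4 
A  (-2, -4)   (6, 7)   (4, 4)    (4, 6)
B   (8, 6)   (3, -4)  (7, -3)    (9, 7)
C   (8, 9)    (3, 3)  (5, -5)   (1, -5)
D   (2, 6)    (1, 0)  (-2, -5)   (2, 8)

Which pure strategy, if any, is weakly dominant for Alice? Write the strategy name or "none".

none

A fails to dominate B at Opt1 (-2<8).
B fails to dominate A at Opt2 (3<6).
C fails to dominate A at Opt2 (3<6).
D fails to dominate A at Opt2 (1<6).
No single strategy dominates all the others.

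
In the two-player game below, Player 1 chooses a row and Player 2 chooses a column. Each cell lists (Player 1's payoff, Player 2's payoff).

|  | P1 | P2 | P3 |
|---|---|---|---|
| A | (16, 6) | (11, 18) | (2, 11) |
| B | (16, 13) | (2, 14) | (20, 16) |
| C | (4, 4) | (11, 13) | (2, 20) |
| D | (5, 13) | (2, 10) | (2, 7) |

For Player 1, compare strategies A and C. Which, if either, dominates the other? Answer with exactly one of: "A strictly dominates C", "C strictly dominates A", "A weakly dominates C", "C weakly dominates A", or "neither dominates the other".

A weakly dominates C

Compare A to C across each opponent action: P1: 16>4, P2: 11=11, P3: 2=2.
A is at least as good everywhere and strictly better somewhere (tied only at P2, P3), so A weakly but not strictly dominates C.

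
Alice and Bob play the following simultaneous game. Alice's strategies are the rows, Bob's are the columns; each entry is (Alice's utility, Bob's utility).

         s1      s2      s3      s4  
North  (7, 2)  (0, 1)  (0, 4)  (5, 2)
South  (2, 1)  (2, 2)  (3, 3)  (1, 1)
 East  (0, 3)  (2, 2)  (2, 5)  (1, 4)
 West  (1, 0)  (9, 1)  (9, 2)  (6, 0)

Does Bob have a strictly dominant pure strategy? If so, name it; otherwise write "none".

s3 vs s1: North: 4>2, South: 3>1, East: 5>3, West: 2>0.
s3 vs s2: North: 4>1, South: 3>2, East: 5>2, West: 2>1.
s3 vs s4: North: 4>2, South: 3>1, East: 5>4, West: 2>0.
s3 strictly beats every other strategy against every opponent action, so it is strictly dominant.

s3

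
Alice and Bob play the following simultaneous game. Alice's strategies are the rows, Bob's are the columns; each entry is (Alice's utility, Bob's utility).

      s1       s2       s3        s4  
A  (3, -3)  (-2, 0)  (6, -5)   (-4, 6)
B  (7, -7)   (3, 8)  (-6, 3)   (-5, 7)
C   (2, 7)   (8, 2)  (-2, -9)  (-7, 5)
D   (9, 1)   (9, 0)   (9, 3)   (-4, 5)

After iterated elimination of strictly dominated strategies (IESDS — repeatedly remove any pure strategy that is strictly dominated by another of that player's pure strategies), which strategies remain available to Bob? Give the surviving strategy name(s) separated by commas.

s4

Row B is eliminated: D beats it against every remaining column (s1: 9>7, s2: 9>3, s3: 9>-6, s4: -4>-5).
For Alice, D strictly dominates C on the remaining columns (s1: 9>2, s2: 9>8, s3: 9>-2, s4: -4>-7); eliminate C.
Bob's strategy s1 is strictly dominated by s4 (A: 6>-3, D: 5>1) and is removed.
Bob's strategy s2 is strictly dominated by s4 (A: 6>0, D: 5>0) and is removed.
Column s3 is eliminated: s4 beats it against every remaining row (A: 6>-5, D: 5>3).
Among the remaining strategies, none is strictly dominated by another pure strategy of the same player, so the elimination stops.
Surviving strategies — Alice: {A, D}; Bob: {s4}.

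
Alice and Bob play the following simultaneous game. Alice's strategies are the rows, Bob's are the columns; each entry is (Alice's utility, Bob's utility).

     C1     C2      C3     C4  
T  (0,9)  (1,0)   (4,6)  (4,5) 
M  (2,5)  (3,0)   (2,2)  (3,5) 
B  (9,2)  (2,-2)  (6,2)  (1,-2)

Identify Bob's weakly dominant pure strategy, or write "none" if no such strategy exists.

C1 vs C2: T: 9>0, M: 5>0, B: 2>-2.
C1 vs C3: T: 9>6, M: 5>2, B: 2=2.
C1 vs C4: T: 9>5, M: 5=5, B: 2>-2.
C1 is at least as good as every other strategy against every opponent action, so it is weakly dominant.

C1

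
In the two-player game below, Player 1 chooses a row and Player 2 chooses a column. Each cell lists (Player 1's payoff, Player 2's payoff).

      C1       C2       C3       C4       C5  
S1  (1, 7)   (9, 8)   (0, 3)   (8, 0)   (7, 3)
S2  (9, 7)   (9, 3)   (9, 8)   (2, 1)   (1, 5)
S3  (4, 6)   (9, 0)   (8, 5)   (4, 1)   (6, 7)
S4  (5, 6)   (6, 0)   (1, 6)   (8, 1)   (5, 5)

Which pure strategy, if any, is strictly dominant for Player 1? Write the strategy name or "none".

none

S1 fails to dominate S2 at C1 (1<9).
S2 fails to dominate S1 at C2 (9=9).
S3 fails to dominate S1 at C2 (9=9).
S4 fails to dominate S1 at C2 (6<9).
No single strategy dominates all the others.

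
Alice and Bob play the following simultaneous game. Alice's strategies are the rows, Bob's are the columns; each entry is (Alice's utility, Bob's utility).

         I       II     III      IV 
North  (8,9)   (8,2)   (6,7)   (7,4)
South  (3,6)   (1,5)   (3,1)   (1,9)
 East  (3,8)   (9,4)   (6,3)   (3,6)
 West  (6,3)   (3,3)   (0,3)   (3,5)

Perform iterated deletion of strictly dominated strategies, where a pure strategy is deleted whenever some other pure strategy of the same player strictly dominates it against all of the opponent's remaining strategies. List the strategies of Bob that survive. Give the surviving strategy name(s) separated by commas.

I

Row South is eliminated: North beats it against every remaining column (I: 8>3, II: 8>1, III: 6>3, IV: 7>1).
For Alice, North strictly dominates West on the remaining columns (I: 8>6, II: 8>3, III: 6>0, IV: 7>3); eliminate West.
For Bob, I strictly dominates II on the remaining rows (North: 9>2, East: 8>4); eliminate II.
Bob's strategy III is strictly dominated by I (North: 9>7, East: 8>3) and is removed.
For Alice, North strictly dominates East on the remaining columns (I: 8>3, IV: 7>3); eliminate East.
For Bob, I strictly dominates IV on the remaining rows (North: 9>4); eliminate IV.
Among the remaining strategies, none is strictly dominated by another pure strategy of the same player, so the elimination stops.
Surviving strategies — Alice: {North}; Bob: {I}.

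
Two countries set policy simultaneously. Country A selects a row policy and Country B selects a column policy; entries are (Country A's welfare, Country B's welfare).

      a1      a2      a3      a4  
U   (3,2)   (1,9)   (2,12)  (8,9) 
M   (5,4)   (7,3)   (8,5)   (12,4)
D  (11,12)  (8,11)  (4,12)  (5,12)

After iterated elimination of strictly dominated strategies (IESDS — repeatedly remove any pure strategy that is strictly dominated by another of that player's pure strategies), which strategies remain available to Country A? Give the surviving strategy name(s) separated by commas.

M, D

Country A's strategy U is strictly dominated by M (a1: 5>3, a2: 7>1, a3: 8>2, a4: 12>8) and is removed.
Column a2 is eliminated: a1 beats it against every remaining row (M: 4>3, D: 12>11).
Among the remaining strategies, none is strictly dominated by another pure strategy of the same player, so the elimination stops.
Surviving strategies — Country A: {M, D}; Country B: {a1, a3, a4}.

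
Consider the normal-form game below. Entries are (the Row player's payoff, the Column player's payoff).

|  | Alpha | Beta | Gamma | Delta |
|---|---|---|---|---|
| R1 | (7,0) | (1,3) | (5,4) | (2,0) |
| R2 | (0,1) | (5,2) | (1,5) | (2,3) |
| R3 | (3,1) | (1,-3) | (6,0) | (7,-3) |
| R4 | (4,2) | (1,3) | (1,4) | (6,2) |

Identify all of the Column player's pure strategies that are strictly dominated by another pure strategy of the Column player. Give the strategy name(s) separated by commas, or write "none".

Alpha: no other strategy beats it everywhere (Beta at R3 (1>-3); Gamma at R3 (1>0); Delta at R1 (0=0)).
Gamma strictly dominates Beta — R1: 4>3, R2: 5>2, R3: 0>-3, R4: 4>3.
Gamma is not dominated — it holds its own against Alpha at R1 (4>0); Beta at R1 (4>3); Delta at R1 (4>0).
Delta: dominated, since Gamma does at least as well everywhere (R1: 4>0, R2: 5>3, R3: 0>-3, R4: 4>2).

Beta, Delta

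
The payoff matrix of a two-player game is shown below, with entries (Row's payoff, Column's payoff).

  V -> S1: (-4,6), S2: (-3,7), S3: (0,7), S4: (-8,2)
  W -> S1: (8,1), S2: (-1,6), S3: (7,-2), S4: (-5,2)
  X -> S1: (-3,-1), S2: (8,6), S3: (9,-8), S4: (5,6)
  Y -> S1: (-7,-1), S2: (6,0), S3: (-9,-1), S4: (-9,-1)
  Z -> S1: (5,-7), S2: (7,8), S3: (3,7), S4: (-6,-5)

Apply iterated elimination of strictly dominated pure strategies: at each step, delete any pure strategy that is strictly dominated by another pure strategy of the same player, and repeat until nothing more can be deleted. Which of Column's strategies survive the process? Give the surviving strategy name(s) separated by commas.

S2, S4

For Row, W strictly dominates V on the remaining columns (S1: 8>-4, S2: -1>-3, S3: 7>0, S4: -5>-8); eliminate V.
Row's strategy Y is strictly dominated by X (S1: -3>-7, S2: 8>6, S3: 9>-9, S4: 5>-9) and is removed.
Column S1 is eliminated: S2 beats it against every remaining row (W: 6>1, X: 6>-1, Z: 8>-7).
For Row, X strictly dominates W on the remaining columns (S2: 8>-1, S3: 9>7, S4: 5>-5); eliminate W.
Row Z is eliminated: X beats it against every remaining column (S2: 8>7, S3: 9>3, S4: 5>-6).
Column S3 is eliminated: S2 beats it against every remaining row (X: 6>-8).
Among the remaining strategies, none is strictly dominated by another pure strategy of the same player, so the elimination stops.
Surviving strategies — Row: {X}; Column: {S2, S4}.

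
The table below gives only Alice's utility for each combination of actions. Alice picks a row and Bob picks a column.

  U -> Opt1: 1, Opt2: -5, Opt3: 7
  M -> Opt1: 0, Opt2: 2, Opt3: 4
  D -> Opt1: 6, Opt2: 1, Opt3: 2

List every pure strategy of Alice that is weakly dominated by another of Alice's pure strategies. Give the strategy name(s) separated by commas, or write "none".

none

Nothing dominates U: M at Opt1 (1>0); D at Opt3 (7>2).
M: no other strategy beats it everywhere (U at Opt2 (2>-5); D at Opt2 (2>1)).
D: no other strategy beats it everywhere (U at Opt1 (6>1); M at Opt1 (6>0)).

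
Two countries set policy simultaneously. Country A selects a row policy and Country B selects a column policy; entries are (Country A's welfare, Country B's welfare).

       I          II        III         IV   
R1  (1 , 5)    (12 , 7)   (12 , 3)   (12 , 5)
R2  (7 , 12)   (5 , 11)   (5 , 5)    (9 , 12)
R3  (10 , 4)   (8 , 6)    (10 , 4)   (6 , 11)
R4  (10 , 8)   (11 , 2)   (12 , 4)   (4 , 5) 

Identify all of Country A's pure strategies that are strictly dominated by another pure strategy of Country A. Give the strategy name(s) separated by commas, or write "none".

none

R1 is not dominated — it holds its own against R2 at II (12>5); R3 at II (12>8); R4 at II (12>11).
R2: no other strategy beats it everywhere (R1 at I (7>1); R3 at IV (9>6); R4 at IV (9>4)).
R3 is not dominated — it holds its own against R1 at I (10>1); R2 at I (10>7); R4 at I (10=10).
R4 is not dominated — it holds its own against R1 at I (10>1); R2 at I (10>7); R3 at I (10=10).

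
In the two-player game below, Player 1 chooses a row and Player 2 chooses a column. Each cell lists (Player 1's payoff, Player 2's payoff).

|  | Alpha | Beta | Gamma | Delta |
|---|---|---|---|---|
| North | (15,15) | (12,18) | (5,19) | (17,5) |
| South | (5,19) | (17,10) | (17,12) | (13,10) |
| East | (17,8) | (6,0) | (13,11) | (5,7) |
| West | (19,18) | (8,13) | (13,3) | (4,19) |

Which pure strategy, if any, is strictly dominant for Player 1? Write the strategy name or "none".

none

North fails to dominate South at Beta (12<17).
South fails to dominate North at Alpha (5<15).
East fails to dominate North at Beta (6<12).
West fails to dominate North at Beta (8<12).
No single strategy dominates all the others.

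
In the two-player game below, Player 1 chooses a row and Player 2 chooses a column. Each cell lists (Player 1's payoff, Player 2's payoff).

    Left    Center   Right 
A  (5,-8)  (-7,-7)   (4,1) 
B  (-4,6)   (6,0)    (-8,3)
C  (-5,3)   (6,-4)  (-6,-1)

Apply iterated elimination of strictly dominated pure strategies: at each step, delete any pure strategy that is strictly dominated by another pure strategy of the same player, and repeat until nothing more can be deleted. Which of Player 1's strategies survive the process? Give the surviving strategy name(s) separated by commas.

Column Center is eliminated: Right beats it against every remaining row (A: 1>-7, B: 3>0, C: -1>-4).
Row B is eliminated: A beats it against every remaining column (Left: 5>-4, Right: 4>-8).
Row C is eliminated: A beats it against every remaining column (Left: 5>-5, Right: 4>-6).
For Player 2, Right strictly dominates Left on the remaining rows (A: 1>-8); eliminate Left.
Among the remaining strategies, none is strictly dominated by another pure strategy of the same player, so the elimination stops.
Surviving strategies — Player 1: {A}; Player 2: {Right}.

A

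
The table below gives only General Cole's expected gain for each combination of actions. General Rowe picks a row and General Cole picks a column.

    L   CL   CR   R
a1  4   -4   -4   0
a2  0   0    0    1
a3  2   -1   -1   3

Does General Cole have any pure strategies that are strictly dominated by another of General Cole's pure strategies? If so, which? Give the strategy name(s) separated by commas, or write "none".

Nothing dominates L: CL at a1 (4>-4); CR at a1 (4>-4); R at a1 (4>0).
R strictly dominates CL — a1: 0>-4, a2: 1>0, a3: 3>-1.
CR is strictly dominated by R (a1: 0>-4, a2: 1>0, a3: 3>-1).
Nothing dominates R: L at a2 (1>0); CL at a1 (0>-4); CR at a1 (0>-4).

CL, CR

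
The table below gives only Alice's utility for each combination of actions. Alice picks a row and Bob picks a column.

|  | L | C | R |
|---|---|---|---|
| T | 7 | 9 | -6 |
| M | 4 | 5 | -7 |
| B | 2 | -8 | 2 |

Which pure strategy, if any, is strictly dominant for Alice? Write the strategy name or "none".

T fails to dominate B at R (-6<2).
M fails to dominate T at L (4<7).
B fails to dominate T at L (2<7).
No single strategy dominates all the others.

none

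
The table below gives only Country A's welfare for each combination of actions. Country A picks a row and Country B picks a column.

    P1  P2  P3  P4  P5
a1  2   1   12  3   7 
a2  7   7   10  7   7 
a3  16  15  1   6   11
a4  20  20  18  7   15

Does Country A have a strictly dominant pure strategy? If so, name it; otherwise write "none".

a1 fails to dominate a2 at P1 (2<7).
a2 fails to dominate a1 at P3 (10<12).
a3 fails to dominate a1 at P3 (1<12).
a4 fails to dominate a2 at P4 (7=7).
No single strategy dominates all the others.

none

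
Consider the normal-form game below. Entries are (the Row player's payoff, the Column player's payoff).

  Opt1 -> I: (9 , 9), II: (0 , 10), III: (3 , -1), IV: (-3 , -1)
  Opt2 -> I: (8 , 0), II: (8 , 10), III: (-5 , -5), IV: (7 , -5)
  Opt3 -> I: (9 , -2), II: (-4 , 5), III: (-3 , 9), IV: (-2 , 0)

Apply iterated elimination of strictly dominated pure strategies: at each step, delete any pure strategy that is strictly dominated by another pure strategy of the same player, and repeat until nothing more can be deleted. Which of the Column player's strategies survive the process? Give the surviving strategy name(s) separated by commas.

Column I is eliminated: II beats it against every remaining row (Opt1: 10>9, Opt2: 10>0, Opt3: 5>-2).
Column IV is eliminated: II beats it against every remaining row (Opt1: 10>-1, Opt2: 10>-5, Opt3: 5>0).
Row Opt3 is eliminated: Opt1 beats it against every remaining column (II: 0>-4, III: 3>-3).
The Column player's strategy III is strictly dominated by II (Opt1: 10>-1, Opt2: 10>-5) and is removed.
For the Row player, Opt2 strictly dominates Opt1 on the remaining columns (II: 8>0); eliminate Opt1.
Among the remaining strategies, none is strictly dominated by another pure strategy of the same player, so the elimination stops.
Surviving strategies — the Row player: {Opt2}; the Column player: {II}.

II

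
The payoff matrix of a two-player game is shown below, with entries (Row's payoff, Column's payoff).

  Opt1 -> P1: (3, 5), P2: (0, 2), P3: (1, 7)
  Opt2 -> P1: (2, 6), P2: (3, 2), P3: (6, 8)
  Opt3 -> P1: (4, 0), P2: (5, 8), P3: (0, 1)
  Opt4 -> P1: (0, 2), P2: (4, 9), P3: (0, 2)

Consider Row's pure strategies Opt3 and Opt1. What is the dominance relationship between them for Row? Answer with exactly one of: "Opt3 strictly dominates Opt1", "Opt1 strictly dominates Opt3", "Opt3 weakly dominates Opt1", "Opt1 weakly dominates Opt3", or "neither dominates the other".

neither dominates the other

Compare Opt3 to Opt1 across each choice by Column: P1: 4>3, P2: 5>0, P3: 0<1.
Opt3 does better at P1, P2 but worse at P3; neither strategy dominates the other.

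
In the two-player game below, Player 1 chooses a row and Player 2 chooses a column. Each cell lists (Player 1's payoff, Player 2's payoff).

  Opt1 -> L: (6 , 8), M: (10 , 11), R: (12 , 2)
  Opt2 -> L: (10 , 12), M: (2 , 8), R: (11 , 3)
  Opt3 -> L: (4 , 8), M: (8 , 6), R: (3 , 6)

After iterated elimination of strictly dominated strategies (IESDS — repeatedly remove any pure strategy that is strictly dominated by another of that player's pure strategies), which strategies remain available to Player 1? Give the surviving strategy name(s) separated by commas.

Opt1, Opt2

Row Opt3 is eliminated: Opt1 beats it against every remaining column (L: 6>4, M: 10>8, R: 12>3).
Player 2's strategy R is strictly dominated by L (Opt1: 8>2, Opt2: 12>3) and is removed.
Among the remaining strategies, none is strictly dominated by another pure strategy of the same player, so the elimination stops.
Surviving strategies — Player 1: {Opt1, Opt2}; Player 2: {L, M}.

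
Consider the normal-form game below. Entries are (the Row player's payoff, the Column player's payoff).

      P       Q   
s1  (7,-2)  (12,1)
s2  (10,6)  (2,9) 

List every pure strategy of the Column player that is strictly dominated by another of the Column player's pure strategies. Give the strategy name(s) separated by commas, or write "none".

P: dominated, since Q does at least as well everywhere (s1: 1>-2, s2: 9>6).
Q: no other strategy beats it everywhere (P at s1 (1>-2)).

P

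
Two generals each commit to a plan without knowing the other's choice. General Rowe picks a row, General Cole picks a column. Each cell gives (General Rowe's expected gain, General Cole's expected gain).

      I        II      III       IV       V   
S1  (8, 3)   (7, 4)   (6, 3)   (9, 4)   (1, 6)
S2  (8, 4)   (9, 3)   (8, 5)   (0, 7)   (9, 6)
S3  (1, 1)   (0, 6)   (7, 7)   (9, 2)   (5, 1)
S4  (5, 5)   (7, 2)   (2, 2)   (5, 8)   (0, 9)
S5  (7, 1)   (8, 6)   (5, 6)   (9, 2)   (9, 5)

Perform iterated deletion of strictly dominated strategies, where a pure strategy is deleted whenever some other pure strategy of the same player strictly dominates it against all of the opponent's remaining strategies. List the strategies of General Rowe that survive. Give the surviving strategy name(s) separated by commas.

S1, S2, S3, S5

Row S4 is eliminated: S5 beats it against every remaining column (I: 7>5, II: 8>7, III: 5>2, IV: 9>5, V: 9>0).
General Cole's strategy I is strictly dominated by IV (S1: 4>3, S2: 7>4, S3: 2>1, S5: 2>1) and is removed.
Among the remaining strategies, none is strictly dominated by another pure strategy of the same player, so the elimination stops.
Surviving strategies — General Rowe: {S1, S2, S3, S5}; General Cole: {II, III, IV, V}.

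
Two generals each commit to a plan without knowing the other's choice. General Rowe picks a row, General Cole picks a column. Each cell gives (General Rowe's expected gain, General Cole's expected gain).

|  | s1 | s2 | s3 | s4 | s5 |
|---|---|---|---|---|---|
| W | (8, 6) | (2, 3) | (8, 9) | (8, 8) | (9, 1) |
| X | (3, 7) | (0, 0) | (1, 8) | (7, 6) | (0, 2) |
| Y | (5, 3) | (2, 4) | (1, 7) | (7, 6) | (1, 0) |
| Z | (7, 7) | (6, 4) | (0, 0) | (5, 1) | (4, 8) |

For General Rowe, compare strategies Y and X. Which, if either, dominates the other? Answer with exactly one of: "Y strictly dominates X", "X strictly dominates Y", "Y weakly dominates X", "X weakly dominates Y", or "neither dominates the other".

Y weakly dominates X

Y's payoffs vs X's, by General Cole's action — s1: 5>3, s2: 2>0, s3: 1=1, s4: 7=7, s5: 1>0.
Y is at least as good everywhere and strictly better somewhere (tied only at s3, s4), so Y weakly but not strictly dominates X.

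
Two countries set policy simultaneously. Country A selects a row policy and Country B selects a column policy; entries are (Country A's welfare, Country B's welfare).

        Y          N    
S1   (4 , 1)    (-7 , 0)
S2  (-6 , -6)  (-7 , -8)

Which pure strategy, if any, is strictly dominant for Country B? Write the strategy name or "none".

Y vs N: S1: 1>0, S2: -6>-8.
Y strictly beats every other strategy against every opponent action, so it is strictly dominant.

Y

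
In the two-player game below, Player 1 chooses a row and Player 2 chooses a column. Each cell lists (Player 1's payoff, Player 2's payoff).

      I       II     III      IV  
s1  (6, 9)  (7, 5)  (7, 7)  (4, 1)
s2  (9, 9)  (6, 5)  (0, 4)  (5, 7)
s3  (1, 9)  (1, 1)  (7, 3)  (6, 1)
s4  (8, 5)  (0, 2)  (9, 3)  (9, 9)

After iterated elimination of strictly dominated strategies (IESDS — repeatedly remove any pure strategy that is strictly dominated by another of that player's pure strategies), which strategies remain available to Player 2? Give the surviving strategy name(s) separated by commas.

I, IV

For Player 2, I strictly dominates II on the remaining rows (s1: 9>5, s2: 9>5, s3: 9>1, s4: 5>2); eliminate II.
Row s1 is eliminated: s4 beats it against every remaining column (I: 8>6, III: 9>7, IV: 9>4).
For Player 1, s4 strictly dominates s3 on the remaining columns (I: 8>1, III: 9>7, IV: 9>6); eliminate s3.
For Player 2, I strictly dominates III on the remaining rows (s2: 9>4, s4: 5>3); eliminate III.
Among the remaining strategies, none is strictly dominated by another pure strategy of the same player, so the elimination stops.
Surviving strategies — Player 1: {s2, s4}; Player 2: {I, IV}.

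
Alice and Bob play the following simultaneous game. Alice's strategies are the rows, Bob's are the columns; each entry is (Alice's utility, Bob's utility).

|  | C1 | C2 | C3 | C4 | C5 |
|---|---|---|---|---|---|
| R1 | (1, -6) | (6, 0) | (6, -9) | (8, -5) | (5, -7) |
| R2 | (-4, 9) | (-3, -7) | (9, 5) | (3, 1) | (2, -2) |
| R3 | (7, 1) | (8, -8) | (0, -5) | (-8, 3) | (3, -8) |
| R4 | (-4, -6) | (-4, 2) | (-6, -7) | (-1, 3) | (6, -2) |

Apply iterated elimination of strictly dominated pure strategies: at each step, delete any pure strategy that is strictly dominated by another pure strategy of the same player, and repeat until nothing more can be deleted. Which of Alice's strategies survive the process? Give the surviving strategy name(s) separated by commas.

Bob's strategy C3 is strictly dominated by C1 (R1: -6>-9, R2: 9>5, R3: 1>-5, R4: -6>-7) and is removed.
Row R2 is eliminated: R1 beats it against every remaining column (C1: 1>-4, C2: 6>-3, C4: 8>3, C5: 5>2).
Bob's strategy C1 is strictly dominated by C4 (R1: -5>-6, R3: 3>1, R4: 3>-6) and is removed.
Bob's strategy C5 is strictly dominated by C4 (R1: -5>-7, R3: 3>-8, R4: 3>-2) and is removed.
For Alice, R1 strictly dominates R4 on the remaining columns (C2: 6>-4, C4: 8>-1); eliminate R4.
Among the remaining strategies, none is strictly dominated by another pure strategy of the same player, so the elimination stops.
Surviving strategies — Alice: {R1, R3}; Bob: {C2, C4}.

R1, R3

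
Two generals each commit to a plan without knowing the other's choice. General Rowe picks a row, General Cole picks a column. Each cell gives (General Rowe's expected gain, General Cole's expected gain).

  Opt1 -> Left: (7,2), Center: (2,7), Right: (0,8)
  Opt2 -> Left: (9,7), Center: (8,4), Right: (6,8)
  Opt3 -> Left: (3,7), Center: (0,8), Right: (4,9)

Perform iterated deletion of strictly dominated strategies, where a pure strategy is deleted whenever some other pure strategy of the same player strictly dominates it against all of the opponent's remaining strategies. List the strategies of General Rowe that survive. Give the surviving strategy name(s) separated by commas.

Opt2

For General Rowe, Opt2 strictly dominates Opt1 on the remaining columns (Left: 9>7, Center: 8>2, Right: 6>0); eliminate Opt1.
Row Opt3 is eliminated: Opt2 beats it against every remaining column (Left: 9>3, Center: 8>0, Right: 6>4).
For General Cole, Right strictly dominates Left on the remaining rows (Opt2: 8>7); eliminate Left.
General Cole's strategy Center is strictly dominated by Right (Opt2: 8>4) and is removed.
Among the remaining strategies, none is strictly dominated by another pure strategy of the same player, so the elimination stops.
Surviving strategies — General Rowe: {Opt2}; General Cole: {Right}.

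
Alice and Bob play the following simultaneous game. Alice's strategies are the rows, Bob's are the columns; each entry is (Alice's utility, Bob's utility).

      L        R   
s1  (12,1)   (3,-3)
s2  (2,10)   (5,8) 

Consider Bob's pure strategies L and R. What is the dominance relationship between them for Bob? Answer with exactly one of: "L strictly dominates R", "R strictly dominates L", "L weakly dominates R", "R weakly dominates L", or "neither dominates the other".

Compare L to R across every action of Alice: s1: 1>-3, s2: 10>8.
L gives a strictly higher payoff against every action of Alice, so L strictly dominates R.

L strictly dominates R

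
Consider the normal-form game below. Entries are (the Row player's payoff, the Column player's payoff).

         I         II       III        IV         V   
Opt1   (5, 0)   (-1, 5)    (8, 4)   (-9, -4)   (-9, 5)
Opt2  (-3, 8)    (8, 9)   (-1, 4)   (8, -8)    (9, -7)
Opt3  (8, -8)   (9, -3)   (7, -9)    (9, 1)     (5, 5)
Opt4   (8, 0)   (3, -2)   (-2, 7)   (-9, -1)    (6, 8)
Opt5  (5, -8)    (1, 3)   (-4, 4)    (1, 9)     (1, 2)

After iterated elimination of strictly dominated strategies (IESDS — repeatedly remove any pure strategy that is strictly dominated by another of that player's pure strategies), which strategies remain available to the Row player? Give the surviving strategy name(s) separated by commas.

For the Row player, Opt3 strictly dominates Opt5 on the remaining columns (I: 8>5, II: 9>1, III: 7>-4, IV: 9>1, V: 5>1); eliminate Opt5.
For the Column player, V strictly dominates IV on the remaining rows (Opt1: 5>-4, Opt2: -7>-8, Opt3: 5>1, Opt4: 8>-1); eliminate IV.
Among the remaining strategies, none is strictly dominated by another pure strategy of the same player, so the elimination stops.
Surviving strategies — the Row player: {Opt1, Opt2, Opt3, Opt4}; the Column player: {I, II, III, V}.

Opt1, Opt2, Opt3, Opt4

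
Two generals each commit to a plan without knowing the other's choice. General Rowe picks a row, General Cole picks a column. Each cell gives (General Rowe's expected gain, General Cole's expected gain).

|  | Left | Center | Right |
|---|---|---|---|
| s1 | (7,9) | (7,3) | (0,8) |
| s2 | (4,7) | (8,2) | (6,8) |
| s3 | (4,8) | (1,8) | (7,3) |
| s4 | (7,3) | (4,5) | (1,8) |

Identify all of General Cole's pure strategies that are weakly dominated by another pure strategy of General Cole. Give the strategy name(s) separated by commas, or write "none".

Left is not dominated — it holds its own against Center at s1 (9>3); Right at s1 (9>8).
Nothing dominates Center: Left at s4 (5>3); Right at s3 (8>3).
Nothing dominates Right: Left at s2 (8>7); Center at s1 (8>3).

none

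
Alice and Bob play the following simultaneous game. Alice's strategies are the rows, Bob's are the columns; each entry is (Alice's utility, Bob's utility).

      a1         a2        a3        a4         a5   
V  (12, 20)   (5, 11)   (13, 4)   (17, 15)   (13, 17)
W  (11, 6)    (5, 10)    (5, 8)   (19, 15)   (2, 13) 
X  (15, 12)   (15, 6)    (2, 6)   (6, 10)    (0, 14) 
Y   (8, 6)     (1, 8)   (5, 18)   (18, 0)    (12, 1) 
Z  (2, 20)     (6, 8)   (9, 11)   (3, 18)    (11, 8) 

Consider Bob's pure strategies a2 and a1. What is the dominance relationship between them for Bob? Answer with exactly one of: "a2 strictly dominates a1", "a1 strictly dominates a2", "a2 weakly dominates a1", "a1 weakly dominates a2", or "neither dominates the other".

neither dominates the other

a2's payoffs vs a1's, by Alice's action — V: 11<20, W: 10>6, X: 6<12, Y: 8>6, Z: 8<20.
a2 does better at W, Y but worse at V, X, Z; neither strategy dominates the other.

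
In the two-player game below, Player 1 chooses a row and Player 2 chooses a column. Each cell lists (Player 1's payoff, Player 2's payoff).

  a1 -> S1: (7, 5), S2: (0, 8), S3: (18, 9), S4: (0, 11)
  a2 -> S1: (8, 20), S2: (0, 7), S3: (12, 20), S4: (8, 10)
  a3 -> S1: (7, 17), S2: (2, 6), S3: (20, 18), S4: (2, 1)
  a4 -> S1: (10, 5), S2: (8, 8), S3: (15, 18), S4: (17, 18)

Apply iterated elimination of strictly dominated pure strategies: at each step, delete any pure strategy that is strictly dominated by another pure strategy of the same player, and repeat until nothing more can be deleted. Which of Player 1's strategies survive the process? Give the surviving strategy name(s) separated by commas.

For Player 1, a4 strictly dominates a2 on the remaining columns (S1: 10>8, S2: 8>0, S3: 15>12, S4: 17>8); eliminate a2.
Column S1 is eliminated: S3 beats it against every remaining row (a1: 9>5, a3: 18>17, a4: 18>5).
For Player 1, a3 strictly dominates a1 on the remaining columns (S2: 2>0, S3: 20>18, S4: 2>0); eliminate a1.
Player 2's strategy S2 is strictly dominated by S3 (a3: 18>6, a4: 18>8) and is removed.
Among the remaining strategies, none is strictly dominated by another pure strategy of the same player, so the elimination stops.
Surviving strategies — Player 1: {a3, a4}; Player 2: {S3, S4}.

a3, a4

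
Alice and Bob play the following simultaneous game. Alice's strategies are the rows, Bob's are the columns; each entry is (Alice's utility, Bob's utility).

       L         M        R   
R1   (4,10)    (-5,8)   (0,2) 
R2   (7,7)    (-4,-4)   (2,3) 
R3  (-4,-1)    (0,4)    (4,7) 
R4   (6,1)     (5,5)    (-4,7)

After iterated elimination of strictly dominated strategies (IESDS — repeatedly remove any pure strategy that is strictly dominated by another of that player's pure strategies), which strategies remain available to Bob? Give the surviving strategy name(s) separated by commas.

Alice's strategy R1 is strictly dominated by R2 (L: 7>4, M: -4>-5, R: 2>0) and is removed.
Column M is eliminated: R beats it against every remaining row (R2: 3>-4, R3: 7>4, R4: 7>5).
Alice's strategy R4 is strictly dominated by R2 (L: 7>6, R: 2>-4) and is removed.
Among the remaining strategies, none is strictly dominated by another pure strategy of the same player, so the elimination stops.
Surviving strategies — Alice: {R2, R3}; Bob: {L, R}.

L, R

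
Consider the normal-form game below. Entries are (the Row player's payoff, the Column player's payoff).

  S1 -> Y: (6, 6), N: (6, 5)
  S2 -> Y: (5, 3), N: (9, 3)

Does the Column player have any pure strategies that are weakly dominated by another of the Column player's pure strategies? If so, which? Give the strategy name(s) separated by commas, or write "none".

Y is not dominated — it holds its own against N at S1 (6>5).
Y weakly dominates N — S1: 6>5, S2: 3=3.

N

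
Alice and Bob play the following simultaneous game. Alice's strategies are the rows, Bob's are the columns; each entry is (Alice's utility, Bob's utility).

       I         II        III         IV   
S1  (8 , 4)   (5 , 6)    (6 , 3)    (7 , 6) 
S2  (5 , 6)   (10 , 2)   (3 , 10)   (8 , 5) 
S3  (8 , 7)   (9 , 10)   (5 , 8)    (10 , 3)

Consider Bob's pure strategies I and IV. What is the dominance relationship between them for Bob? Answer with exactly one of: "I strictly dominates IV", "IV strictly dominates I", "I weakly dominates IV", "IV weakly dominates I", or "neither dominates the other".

Compare I to IV across every action of Alice: S1: 4<6, S2: 6>5, S3: 7>3.
I does better at S2, S3 but worse at S1; neither strategy dominates the other.

neither dominates the other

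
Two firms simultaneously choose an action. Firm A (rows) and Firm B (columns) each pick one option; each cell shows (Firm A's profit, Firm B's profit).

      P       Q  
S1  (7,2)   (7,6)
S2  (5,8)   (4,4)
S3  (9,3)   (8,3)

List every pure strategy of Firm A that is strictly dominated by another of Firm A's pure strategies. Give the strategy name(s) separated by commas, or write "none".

S1, S2

S1: dominated, since S3 does at least as well everywhere (P: 9>7, Q: 8>7).
S2 is strictly dominated by S1 (P: 7>5, Q: 7>4).
S3 is not dominated — it holds its own against S1 at P (9>7); S2 at P (9>5).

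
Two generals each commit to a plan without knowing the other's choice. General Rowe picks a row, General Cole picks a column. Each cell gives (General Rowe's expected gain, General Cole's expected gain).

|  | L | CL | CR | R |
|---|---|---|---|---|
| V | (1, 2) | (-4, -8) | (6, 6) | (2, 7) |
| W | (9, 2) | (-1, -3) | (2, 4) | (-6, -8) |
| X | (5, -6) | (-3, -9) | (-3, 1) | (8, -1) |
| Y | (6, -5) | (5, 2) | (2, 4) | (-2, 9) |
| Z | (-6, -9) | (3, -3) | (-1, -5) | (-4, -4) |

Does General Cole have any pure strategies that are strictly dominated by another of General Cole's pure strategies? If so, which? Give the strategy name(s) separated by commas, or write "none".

L

L: dominated, since CR does at least as well everywhere (V: 6>2, W: 4>2, X: 1>-6, Y: 4>-5, Z: -5>-9).
Nothing dominates CL: L at Y (2>-5); CR at Z (-3>-5); R at W (-3>-8).
CR: no other strategy beats it everywhere (L at V (6>2); CL at V (6>-8); R at W (4>-8)).
R: no other strategy beats it everywhere (L at V (7>2); CL at V (7>-8); CR at V (7>6)).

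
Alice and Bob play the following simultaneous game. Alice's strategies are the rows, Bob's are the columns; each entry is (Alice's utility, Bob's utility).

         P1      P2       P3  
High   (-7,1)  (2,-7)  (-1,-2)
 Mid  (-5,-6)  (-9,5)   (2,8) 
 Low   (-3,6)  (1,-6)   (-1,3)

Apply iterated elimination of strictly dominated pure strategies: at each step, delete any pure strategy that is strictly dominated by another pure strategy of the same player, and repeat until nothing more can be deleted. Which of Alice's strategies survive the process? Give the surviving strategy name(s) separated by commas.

Column P2 is eliminated: P3 beats it against every remaining row (High: -2>-7, Mid: 8>5, Low: 3>-6).
Row High is eliminated: Mid beats it against every remaining column (P1: -5>-7, P3: 2>-1).
Among the remaining strategies, none is strictly dominated by another pure strategy of the same player, so the elimination stops.
Surviving strategies — Alice: {Mid, Low}; Bob: {P1, P3}.

Mid, Low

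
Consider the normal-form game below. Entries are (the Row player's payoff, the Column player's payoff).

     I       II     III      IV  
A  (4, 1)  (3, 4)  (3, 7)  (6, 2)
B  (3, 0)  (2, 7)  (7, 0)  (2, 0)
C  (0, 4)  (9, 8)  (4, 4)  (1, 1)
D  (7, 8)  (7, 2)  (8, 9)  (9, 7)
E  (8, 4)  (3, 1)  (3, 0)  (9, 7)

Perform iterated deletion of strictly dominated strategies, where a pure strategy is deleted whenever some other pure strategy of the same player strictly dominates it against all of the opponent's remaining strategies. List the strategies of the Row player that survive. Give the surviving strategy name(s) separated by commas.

C, D, E

For the Row player, D strictly dominates A on the remaining columns (I: 7>4, II: 7>3, III: 8>3, IV: 9>6); eliminate A.
Row B is eliminated: D beats it against every remaining column (I: 7>3, II: 7>2, III: 8>7, IV: 9>2).
Among the remaining strategies, none is strictly dominated by another pure strategy of the same player, so the elimination stops.
Surviving strategies — the Row player: {C, D, E}; the Column player: {I, II, III, IV}.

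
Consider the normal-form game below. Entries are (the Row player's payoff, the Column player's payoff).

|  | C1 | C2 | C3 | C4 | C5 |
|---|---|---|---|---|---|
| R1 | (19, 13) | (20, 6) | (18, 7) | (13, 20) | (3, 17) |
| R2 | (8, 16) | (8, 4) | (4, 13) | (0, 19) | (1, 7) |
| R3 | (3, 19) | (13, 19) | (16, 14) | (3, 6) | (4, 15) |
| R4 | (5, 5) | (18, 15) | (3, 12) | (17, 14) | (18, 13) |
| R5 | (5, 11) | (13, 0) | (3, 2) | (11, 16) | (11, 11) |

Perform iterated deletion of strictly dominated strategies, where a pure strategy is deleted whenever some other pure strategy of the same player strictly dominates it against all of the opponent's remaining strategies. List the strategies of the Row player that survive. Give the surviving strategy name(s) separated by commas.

For the Row player, R1 strictly dominates R2 on the remaining columns (C1: 19>8, C2: 20>8, C3: 18>4, C4: 13>0, C5: 3>1); eliminate R2.
The Column player's strategy C3 is strictly dominated by C5 (R1: 17>7, R3: 15>14, R4: 13>12, R5: 11>2) and is removed.
For the Row player, R4 strictly dominates R3 on the remaining columns (C1: 5>3, C2: 18>13, C4: 17>3, C5: 18>4); eliminate R3.
For the Column player, C4 strictly dominates C1 on the remaining rows (R1: 20>13, R4: 14>5, R5: 16>11); eliminate C1.
The Row player's strategy R5 is strictly dominated by R4 (C2: 18>13, C4: 17>11, C5: 18>11) and is removed.
The Column player's strategy C5 is strictly dominated by C4 (R1: 20>17, R4: 14>13) and is removed.
Among the remaining strategies, none is strictly dominated by another pure strategy of the same player, so the elimination stops.
Surviving strategies — the Row player: {R1, R4}; the Column player: {C2, C4}.

R1, R4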